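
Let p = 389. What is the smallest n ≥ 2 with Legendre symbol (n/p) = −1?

(2/389) = −1, so 2 is the smallest positive non-residue mod 389.

2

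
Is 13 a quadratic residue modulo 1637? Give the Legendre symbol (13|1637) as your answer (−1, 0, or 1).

Reciprocity: 13 ≡ 1 and 1637 ≡ 1 (mod 4), so (13/1637) = +(1637/13).
Reduce top mod 13: now compute (12/13).
Pull out 2^2: since 13 ≡ 5 (mod 8), (2/13) = -1, so (2/13)^2 = +1.
Reciprocity: 3 ≡ 3 and 13 ≡ 1 (mod 4), so (3/13) = +(13/3).
Reduce top mod 3: now compute (1/3).
Reached (1/3) = 1. Collecting the sign flips along the way, the symbol is +1.

1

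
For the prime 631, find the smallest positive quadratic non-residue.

(2/631) = +1, so 2 is a residue.
(3/631) = −1, so 3 is the smallest positive non-residue mod 631.

3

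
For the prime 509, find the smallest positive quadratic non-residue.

2

(2/509) = −1, so 2 is the smallest positive non-residue mod 509.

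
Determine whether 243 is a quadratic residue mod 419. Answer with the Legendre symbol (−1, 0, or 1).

1

Reciprocity: 243 ≡ 3 and 419 ≡ 3 (mod 4), so (243/419) = −(419/243).
Reduce top mod 243: now compute (176/243).
Pull out 2^4: since 243 ≡ 3 (mod 8), (2/243) = -1, so (2/243)^4 = +1.
Reciprocity: 11 ≡ 3 and 243 ≡ 3 (mod 4), so (11/243) = −(243/11).
Reduce top mod 11: now compute (1/11).
Reached (1/11) = 1. Collecting the sign flips along the way, the symbol is +1.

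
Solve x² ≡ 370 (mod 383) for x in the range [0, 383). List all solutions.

149, 234

Since 383 ≡ 3 (mod 4), a square root of 370 is 370^((383+1)/4) = 370^96 mod 383.
Repeated squaring: 370^2≡169, 370^4≡219, 370^8≡86, 370^16≡119, 370^32≡373, 370^64≡100 (mod 383).
370^96 = 370^(64+32) ≡ 149 (mod 383).
Check: 149² = 22201 ≡ 370 (mod 383). The two roots are 149 and 234.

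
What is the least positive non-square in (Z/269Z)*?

(2/269) = −1, so 2 is the smallest positive non-residue mod 269.

2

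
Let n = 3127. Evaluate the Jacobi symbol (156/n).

Pull out 2^2: since 3127 ≡ 7 (mod 8), (2/3127) = +1, so (2/3127)^2 = +1.
Reciprocity: 39 ≡ 3 and 3127 ≡ 3 (mod 4), so (39/3127) = −(3127/39).
Reduce top mod 39: now compute (7/39).
Reciprocity: 7 ≡ 3 and 39 ≡ 3 (mod 4), so (7/39) = −(39/7).
Reduce top mod 7: now compute (4/7).
Pull out 2^2: since 7 ≡ 7 (mod 8), (2/7) = +1, so (2/7)^2 = +1.
Reached (1/7) = 1. Collecting the sign flips along the way, the symbol is +1.

1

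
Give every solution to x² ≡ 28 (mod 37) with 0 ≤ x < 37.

18, 19

37 ≡ 1 (mod 4), so we find a root by search.
Trying successive values, 18² = 324 ≡ 28 (mod 37). The other root is 37 − 18 = 19.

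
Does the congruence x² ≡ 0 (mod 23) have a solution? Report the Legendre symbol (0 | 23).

Top reduces to 0: gcd > 1, so the symbol is 0.

0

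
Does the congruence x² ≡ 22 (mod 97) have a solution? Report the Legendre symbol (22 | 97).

1

Pull out 2: since 97 ≡ 1 (mod 8), (2/97) = +1.
Reciprocity: 11 ≡ 3 and 97 ≡ 1 (mod 4), so (11/97) = +(97/11).
Reduce top mod 11: now compute (9/11).
Reciprocity: 9 ≡ 1 and 11 ≡ 3 (mod 4), so (9/11) = +(11/9).
Reduce top mod 9: now compute (2/9).
Pull out 2: since 9 ≡ 1 (mod 8), (2/9) = +1.
Reached (1/9) = 1. Collecting the sign flips along the way, the symbol is +1.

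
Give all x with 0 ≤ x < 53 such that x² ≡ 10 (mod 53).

13, 40

53 ≡ 1 (mod 4), so we find a root by search.
Trying successive values, 13² = 169 ≡ 10 (mod 53). The other root is 53 − 13 = 40.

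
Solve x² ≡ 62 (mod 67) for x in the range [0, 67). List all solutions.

Since 67 ≡ 3 (mod 4), a square root of 62 is 62^((67+1)/4) = 62^17 mod 67.
Repeated squaring: 62^2≡25, 62^4≡22, 62^8≡15, 62^16≡24 (mod 67).
62^17 = 62^(16+1) ≡ 14 (mod 67).
Check: 14² = 196 ≡ 62 (mod 67). The two roots are 14 and 53.

14, 53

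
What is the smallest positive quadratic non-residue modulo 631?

(2/631) = +1, so 2 is a residue.
(3/631) = −1, so 3 is the smallest positive non-residue mod 631.

3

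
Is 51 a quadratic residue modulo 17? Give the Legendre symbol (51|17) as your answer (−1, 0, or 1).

First reduce: 51 ≡ 0 (mod 17).
Top reduces to 0: gcd > 1, so the symbol is 0.

0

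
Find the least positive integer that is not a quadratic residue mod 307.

2

(2/307) = −1, so 2 is the smallest positive non-residue mod 307.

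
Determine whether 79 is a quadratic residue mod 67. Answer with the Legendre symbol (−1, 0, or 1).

First reduce: 79 ≡ 12 (mod 67).
Pull out 2^2: since 67 ≡ 3 (mod 8), (2/67) = -1, so (2/67)^2 = +1.
Reciprocity: 3 ≡ 3 and 67 ≡ 3 (mod 4), so (3/67) = −(67/3).
Reduce top mod 3: now compute (1/3).
Reached (1/3) = 1. Collecting the sign flips along the way, the symbol is -1.

-1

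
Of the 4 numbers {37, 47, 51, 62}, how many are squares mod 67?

(37/67) = +1 → QR.
(47/67) = +1 → QR.
(51/67) = -1 → non-residue.
(62/67) = +1 → QR.
Total quadratic residues among the 4: 3.

3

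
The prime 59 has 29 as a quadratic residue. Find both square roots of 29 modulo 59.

Since 59 ≡ 3 (mod 4), a square root of 29 is 29^((59+1)/4) = 29^15 mod 59.
Repeated squaring: 29^2≡15, 29^4≡48, 29^8≡3 (mod 59).
29^15 = 29^(8+4+2+1) ≡ 41 (mod 59).
Check: 41² = 1681 ≡ 29 (mod 59). The two roots are 18 and 41.

18, 41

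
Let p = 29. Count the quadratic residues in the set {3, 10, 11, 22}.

1

(3/29) = -1 → non-residue.
(10/29) = -1 → non-residue.
(11/29) = -1 → non-residue.
(22/29) = +1 → QR.
Total quadratic residues among the 4: 1.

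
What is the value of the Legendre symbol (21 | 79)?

1

Reciprocity: 21 ≡ 1 and 79 ≡ 3 (mod 4), so (21/79) = +(79/21).
Reduce top mod 21: now compute (16/21).
Pull out 2^4: since 21 ≡ 5 (mod 8), (2/21) = -1, so (2/21)^4 = +1.
Reached (1/21) = 1. Collecting the sign flips along the way, the symbol is +1.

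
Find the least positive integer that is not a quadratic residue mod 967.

3

(2/967) = +1, so 2 is a residue.
(3/967) = −1, so 3 is the smallest positive non-residue mod 967.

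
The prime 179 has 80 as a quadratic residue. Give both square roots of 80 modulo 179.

Since 179 ≡ 3 (mod 4), a square root of 80 is 80^((179+1)/4) = 80^45 mod 179.
Repeated squaring: 80^2≡135, 80^4≡146, 80^8≡15, 80^16≡46, 80^32≡147 (mod 179).
80^45 = 80^(32+8+4+1) ≡ 59 (mod 179).
Check: 59² = 3481 ≡ 80 (mod 179). The two roots are 59 and 120.

59, 120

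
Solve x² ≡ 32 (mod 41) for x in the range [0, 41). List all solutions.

14, 27

41 ≡ 1 (mod 4), so we find a root by search.
Trying successive values, 14² = 196 ≡ 32 (mod 41). The other root is 41 − 14 = 27.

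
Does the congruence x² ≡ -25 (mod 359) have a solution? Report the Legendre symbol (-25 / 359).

-1

First reduce: -25 ≡ 334 (mod 359).
Pull out 2: since 359 ≡ 7 (mod 8), (2/359) = +1.
Reciprocity: 167 ≡ 3 and 359 ≡ 3 (mod 4), so (167/359) = −(359/167).
Reduce top mod 167: now compute (25/167).
Reciprocity: 25 ≡ 1 and 167 ≡ 3 (mod 4), so (25/167) = +(167/25).
Reduce top mod 25: now compute (17/25).
Reciprocity: 17 ≡ 1 and 25 ≡ 1 (mod 4), so (17/25) = +(25/17).
Reduce top mod 17: now compute (8/17).
Pull out 2^3: since 17 ≡ 1 (mod 8), (2/17) = +1, so (2/17)^3 = +1.
Reached (1/17) = 1. Collecting the sign flips along the way, the symbol is -1.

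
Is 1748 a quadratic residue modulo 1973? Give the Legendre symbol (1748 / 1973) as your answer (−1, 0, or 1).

Pull out 2^2: since 1973 ≡ 5 (mod 8), (2/1973) = -1, so (2/1973)^2 = +1.
Reciprocity: 437 ≡ 1 and 1973 ≡ 1 (mod 4), so (437/1973) = +(1973/437).
Reduce top mod 437: now compute (225/437).
Reciprocity: 225 ≡ 1 and 437 ≡ 1 (mod 4), so (225/437) = +(437/225).
Reduce top mod 225: now compute (212/225).
Pull out 2^2: since 225 ≡ 1 (mod 8), (2/225) = +1, so (2/225)^2 = +1.
Reciprocity: 53 ≡ 1 and 225 ≡ 1 (mod 4), so (53/225) = +(225/53).
Reduce top mod 53: now compute (13/53).
Reciprocity: 13 ≡ 1 and 53 ≡ 1 (mod 4), so (13/53) = +(53/13).
Reduce top mod 13: now compute (1/13).
Reached (1/13) = 1. Collecting the sign flips along the way, the symbol is +1.

1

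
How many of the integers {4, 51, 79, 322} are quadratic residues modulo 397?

3

(4/397) = +1 → QR.
(51/397) = -1 → non-residue.
(79/397) = +1 → QR.
(322/397) = +1 → QR.
Total quadratic residues among the 4: 3.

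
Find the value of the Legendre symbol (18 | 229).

-1

Euler's criterion: (18/229) ≡ 18^114 (mod 229).
18^2 ≡ 95 (mod 229)
18^4 ≡ 94 (mod 229)
18^8 ≡ 134 (mod 229)
18^16 ≡ 94 (mod 229)
18^32 ≡ 134 (mod 229)
18^64 ≡ 94 (mod 229)
18^114 = 18^(64+32+16+2) ≡ 228 (mod 229).
Result is 228 ≡ −1, so (18/229) = −1.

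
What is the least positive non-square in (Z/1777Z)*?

5

(2/1777) = +1, so 2 is a residue.
(3/1777) = +1, so 3 is a residue.
(4/1777) = +1, so 4 is a residue.
(5/1777) = −1, so 5 is the smallest positive non-residue mod 1777.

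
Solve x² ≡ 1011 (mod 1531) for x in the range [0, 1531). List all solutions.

523, 1008

Since 1531 ≡ 3 (mod 4), a square root of 1011 is 1011^((1531+1)/4) = 1011^383 mod 1531.
Repeated squaring: 1011^2≡944, 1011^4≡94, 1011^8≡1181, 1011^16≡20, 1011^32≡400, 1011^64≡776, 1011^128≡493, 1011^256≡1151 (mod 1531).
1011^383 = 1011^(256+64+32+16+8+4+2+1) ≡ 1008 (mod 1531).
Check: 1008² = 1016064 ≡ 1011 (mod 1531). The two roots are 523 and 1008.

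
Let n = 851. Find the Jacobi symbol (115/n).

Reciprocity: 115 ≡ 3 and 851 ≡ 3 (mod 4), so (115/851) = −(851/115).
Reduce top mod 115: now compute (46/115).
Pull out 2: since 115 ≡ 3 (mod 8), (2/115) = -1.
Reciprocity: 23 ≡ 3 and 115 ≡ 3 (mod 4), so (23/115) = −(115/23).
Reduce top mod 23: now compute (0/23).
Top reduces to 0: gcd > 1, so the symbol is 0.

0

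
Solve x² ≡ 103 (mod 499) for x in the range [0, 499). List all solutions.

Since 499 ≡ 3 (mod 4), a square root of 103 is 103^((499+1)/4) = 103^125 mod 499.
Repeated squaring: 103^2≡130, 103^4≡433, 103^8≡364, 103^16≡261, 103^32≡257, 103^64≡181 (mod 499).
103^125 = 103^(64+32+16+8+4+1) ≡ 459 (mod 499).
Check: 459² = 210681 ≡ 103 (mod 499). The two roots are 40 and 459.

40, 459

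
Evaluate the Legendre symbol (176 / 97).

First reduce: 176 ≡ 79 (mod 97).
Reciprocity: 79 ≡ 3 and 97 ≡ 1 (mod 4), so (79/97) = +(97/79).
Reduce top mod 79: now compute (18/79).
Pull out 2: since 79 ≡ 7 (mod 8), (2/79) = +1.
Reciprocity: 9 ≡ 1 and 79 ≡ 3 (mod 4), so (9/79) = +(79/9).
Reduce top mod 9: now compute (7/9).
Reciprocity: 7 ≡ 3 and 9 ≡ 1 (mod 4), so (7/9) = +(9/7).
Reduce top mod 7: now compute (2/7).
Pull out 2: since 7 ≡ 7 (mod 8), (2/7) = +1.
Reached (1/7) = 1. Collecting the sign flips along the way, the symbol is +1.

1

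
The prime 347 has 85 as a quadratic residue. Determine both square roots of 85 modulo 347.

99, 248

Since 347 ≡ 3 (mod 4), a square root of 85 is 85^((347+1)/4) = 85^87 mod 347.
Repeated squaring: 85^2≡285, 85^4≡27, 85^8≡35, 85^16≡184, 85^32≡197, 85^64≡292 (mod 347).
85^87 = 85^(64+16+4+2+1) ≡ 99 (mod 347).
Check: 99² = 9801 ≡ 85 (mod 347). The two roots are 99 and 248.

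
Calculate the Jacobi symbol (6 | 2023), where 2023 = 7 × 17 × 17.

-1

Pull out 2: since 2023 ≡ 7 (mod 8), (2/2023) = +1.
Reciprocity: 3 ≡ 3 and 2023 ≡ 3 (mod 4), so (3/2023) = −(2023/3).
Reduce top mod 3: now compute (1/3).
Reached (1/3) = 1. Collecting the sign flips along the way, the symbol is -1.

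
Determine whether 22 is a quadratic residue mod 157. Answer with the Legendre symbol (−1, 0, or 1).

-1

Euler's criterion: (22/157) ≡ 22^78 (mod 157).
22^2 ≡ 13 (mod 157)
22^4 ≡ 12 (mod 157)
22^8 ≡ 144 (mod 157)
22^16 ≡ 12 (mod 157)
22^32 ≡ 144 (mod 157)
22^64 ≡ 12 (mod 157)
22^78 = 22^(64+8+4+2) ≡ 156 (mod 157).
Result is 156 ≡ −1, so (22/157) = −1.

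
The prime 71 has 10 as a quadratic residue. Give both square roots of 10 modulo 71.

Since 71 ≡ 3 (mod 4), a square root of 10 is 10^((71+1)/4) = 10^18 mod 71.
Repeated squaring: 10^2≡29, 10^4≡60, 10^8≡50, 10^16≡15 (mod 71).
10^18 = 10^(16+2) ≡ 9 (mod 71).
Check: 9² = 81 ≡ 10 (mod 71). The two roots are 9 and 62.

9, 62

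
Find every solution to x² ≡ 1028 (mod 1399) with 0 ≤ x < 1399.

214, 1185

Since 1399 ≡ 3 (mod 4), a square root of 1028 is 1028^((1399+1)/4) = 1028^350 mod 1399.
Repeated squaring: 1028^2≡539, 1028^4≡928, 1028^8≡799, 1028^16≡457, 1028^32≡398, 1028^64≡317, 1028^128≡1160, 1028^256≡1161 (mod 1399).
1028^350 = 1028^(256+64+16+8+4+2) ≡ 214 (mod 1399).
Check: 214² = 45796 ≡ 1028 (mod 1399). The two roots are 214 and 1185.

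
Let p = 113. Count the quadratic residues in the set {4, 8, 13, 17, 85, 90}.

(4/113) = +1 → QR.
(8/113) = +1 → QR.
(13/113) = +1 → QR.
(17/113) = -1 → non-residue.
(85/113) = +1 → QR.
(90/113) = -1 → non-residue.
Total quadratic residues among the 6: 4.

4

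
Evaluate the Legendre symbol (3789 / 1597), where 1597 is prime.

First reduce: 3789 ≡ 595 (mod 1597).
Reciprocity: 595 ≡ 3 and 1597 ≡ 1 (mod 4), so (595/1597) = +(1597/595).
Reduce top mod 595: now compute (407/595).
Reciprocity: 407 ≡ 3 and 595 ≡ 3 (mod 4), so (407/595) = −(595/407).
Reduce top mod 407: now compute (188/407).
Pull out 2^2: since 407 ≡ 7 (mod 8), (2/407) = +1, so (2/407)^2 = +1.
Reciprocity: 47 ≡ 3 and 407 ≡ 3 (mod 4), so (47/407) = −(407/47).
Reduce top mod 47: now compute (31/47).
Reciprocity: 31 ≡ 3 and 47 ≡ 3 (mod 4), so (31/47) = −(47/31).
Reduce top mod 31: now compute (16/31).
Pull out 2^4: since 31 ≡ 7 (mod 8), (2/31) = +1, so (2/31)^4 = +1.
Reached (1/31) = 1. Collecting the sign flips along the way, the symbol is -1.

-1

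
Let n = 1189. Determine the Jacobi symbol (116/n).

Pull out 2^2: since 1189 ≡ 5 (mod 8), (2/1189) = -1, so (2/1189)^2 = +1.
Reciprocity: 29 ≡ 1 and 1189 ≡ 1 (mod 4), so (29/1189) = +(1189/29).
Reduce top mod 29: now compute (0/29).
Top reduces to 0: gcd > 1, so the symbol is 0.

0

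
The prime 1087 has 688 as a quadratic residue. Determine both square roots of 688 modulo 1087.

263, 824

Since 1087 ≡ 3 (mod 4), a square root of 688 is 688^((1087+1)/4) = 688^272 mod 1087.
Repeated squaring: 688^2≡499, 688^4≡78, 688^8≡649, 688^16≡532, 688^32≡404, 688^64≡166, 688^128≡381, 688^256≡590 (mod 1087).
688^272 = 688^(256+16) ≡ 824 (mod 1087).
Check: 824² = 678976 ≡ 688 (mod 1087). The two roots are 263 and 824.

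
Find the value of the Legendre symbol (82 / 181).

Euler's criterion: (82/181) ≡ 82^90 (mod 181).
82^2 ≡ 27 (mod 181)
82^4 ≡ 5 (mod 181)
82^8 ≡ 25 (mod 181)
82^16 ≡ 82 (mod 181)
82^32 ≡ 27 (mod 181)
82^64 ≡ 5 (mod 181)
82^90 = 82^(64+16+8+2) ≡ 1 (mod 181).
Result is 1, so (82/181) = 1.

1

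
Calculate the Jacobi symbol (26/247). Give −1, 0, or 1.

0

Pull out 2: since 247 ≡ 7 (mod 8), (2/247) = +1.
Reciprocity: 13 ≡ 1 and 247 ≡ 3 (mod 4), so (13/247) = +(247/13).
Reduce top mod 13: now compute (0/13).
Top reduces to 0: gcd > 1, so the symbol is 0.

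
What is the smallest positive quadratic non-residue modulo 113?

(2/113) = +1, so 2 is a residue.
(3/113) = −1, so 3 is the smallest positive non-residue mod 113.

3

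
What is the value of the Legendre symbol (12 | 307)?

-1

Euler's criterion: (12/307) ≡ 12^153 (mod 307).
12^2 ≡ 144 (mod 307)
12^4 ≡ 167 (mod 307)
12^8 ≡ 259 (mod 307)
12^16 ≡ 155 (mod 307)
12^32 ≡ 79 (mod 307)
12^64 ≡ 101 (mod 307)
12^128 ≡ 70 (mod 307)
12^153 = 12^(128+16+8+1) ≡ 306 (mod 307).
Result is 306 ≡ −1, so (12/307) = −1.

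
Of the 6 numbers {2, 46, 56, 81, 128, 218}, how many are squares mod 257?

4

(2/257) = +1 → QR.
(46/257) = +1 → QR.
(56/257) = -1 → non-residue.
(81/257) = +1 → QR.
(128/257) = +1 → QR.
(218/257) = -1 → non-residue.
Total quadratic residues among the 6: 4.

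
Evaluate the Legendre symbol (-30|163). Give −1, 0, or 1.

Euler's criterion: (-30/163) ≡ 133^81 (mod 163).
133^2 ≡ 85 (mod 163)
133^4 ≡ 53 (mod 163)
133^8 ≡ 38 (mod 163)
133^16 ≡ 140 (mod 163)
133^32 ≡ 40 (mod 163)
133^64 ≡ 133 (mod 163)
133^81 = 133^(64+16+1) ≡ 1 (mod 163).
Result is 1, so (-30/163) = 1.

1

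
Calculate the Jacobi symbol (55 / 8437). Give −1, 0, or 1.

Reciprocity: 55 ≡ 3 and 8437 ≡ 1 (mod 4), so (55/8437) = +(8437/55).
Reduce top mod 55: now compute (22/55).
Pull out 2: since 55 ≡ 7 (mod 8), (2/55) = +1.
Reciprocity: 11 ≡ 3 and 55 ≡ 3 (mod 4), so (11/55) = −(55/11).
Reduce top mod 11: now compute (0/11).
Top reduces to 0: gcd > 1, so the symbol is 0.

0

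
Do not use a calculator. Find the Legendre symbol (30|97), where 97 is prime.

Euler's criterion: (30/97) ≡ 30^48 (mod 97).
30^2 ≡ 27 (mod 97)
30^4 ≡ 50 (mod 97)
30^8 ≡ 75 (mod 97)
30^16 ≡ 96 (mod 97)
30^32 ≡ 1 (mod 97)
30^48 = 30^(32+16) ≡ 96 (mod 97).
Result is 96 ≡ −1, so (30/97) = −1.

-1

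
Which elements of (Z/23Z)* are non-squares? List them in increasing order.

Square k = 1,…,11 (k and 23−k give the same square):
1²=1, 2²=4, 3²=9, 4²=16, 5²≡2, 6²≡13, 7²≡3, 8²≡18, 9²≡12, 10²≡8, 11²≡6 (mod 23).
The residues are {1, 2, 3, 4, 6, 8, 9, 12, 13, 16, 18}; the non-residues are the remaining 11 nonzero classes.

5 7 10 11 14 15 17 19 20 21 22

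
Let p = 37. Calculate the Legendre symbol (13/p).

Reciprocity: 13 ≡ 1 and 37 ≡ 1 (mod 4), so (13/37) = +(37/13).
Reduce top mod 13: now compute (11/13).
Reciprocity: 11 ≡ 3 and 13 ≡ 1 (mod 4), so (11/13) = +(13/11).
Reduce top mod 11: now compute (2/11).
Pull out 2: since 11 ≡ 3 (mod 8), (2/11) = -1.
Reached (1/11) = 1. Collecting the sign flips along the way, the symbol is -1.

-1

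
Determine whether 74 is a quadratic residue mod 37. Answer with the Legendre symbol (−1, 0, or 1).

0

First reduce: 74 ≡ 0 (mod 37).
Top reduces to 0: gcd > 1, so the symbol is 0.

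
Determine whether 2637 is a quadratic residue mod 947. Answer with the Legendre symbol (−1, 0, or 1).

1

Euler's criterion: (2637/947) ≡ 743^473 (mod 947).
743^2 ≡ 895 (mod 947)
743^4 ≡ 810 (mod 947)
743^8 ≡ 776 (mod 947)
743^16 ≡ 831 (mod 947)
743^32 ≡ 198 (mod 947)
743^64 ≡ 377 (mod 947)
743^128 ≡ 79 (mod 947)
743^256 ≡ 559 (mod 947)
743^473 = 743^(256+128+64+16+8+1) ≡ 1 (mod 947).
Result is 1, so (2637/947) = 1.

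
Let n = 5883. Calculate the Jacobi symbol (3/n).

Reciprocity: 3 ≡ 3 and 5883 ≡ 3 (mod 4), so (3/5883) = −(5883/3).
Reduce top mod 3: now compute (0/3).
Top reduces to 0: gcd > 1, so the symbol is 0.

0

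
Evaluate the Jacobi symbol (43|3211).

1

Reciprocity: 43 ≡ 3 and 3211 ≡ 3 (mod 4), so (43/3211) = −(3211/43).
Reduce top mod 43: now compute (29/43).
Reciprocity: 29 ≡ 1 and 43 ≡ 3 (mod 4), so (29/43) = +(43/29).
Reduce top mod 29: now compute (14/29).
Pull out 2: since 29 ≡ 5 (mod 8), (2/29) = -1.
Reciprocity: 7 ≡ 3 and 29 ≡ 1 (mod 4), so (7/29) = +(29/7).
Reduce top mod 7: now compute (1/7).
Reached (1/7) = 1. Collecting the sign flips along the way, the symbol is +1.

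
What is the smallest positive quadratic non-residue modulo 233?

(2/233) = +1, so 2 is a residue.
(3/233) = −1, so 3 is the smallest positive non-residue mod 233.

3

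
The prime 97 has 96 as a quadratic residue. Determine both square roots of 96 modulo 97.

97 ≡ 1 (mod 4), so we find a root by search.
Trying successive values, 22² = 484 ≡ 96 (mod 97). The other root is 97 − 22 = 75.

22, 75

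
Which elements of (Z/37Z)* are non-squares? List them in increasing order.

Square k = 1,…,18 (k and 37−k give the same square):
1²=1, 2²=4, 3²=9, 4²=16, 5²=25, 6²=36, 7²≡12, 8²≡27, 9²≡7, 10²≡26, 11²≡10, 12²≡33, 13²≡21, 14²≡11, 15²≡3, 16²≡34, 17²≡30, 18²≡28 (mod 37).
The residues are {1, 3, 4, 7, 9, 10, 11, 12, 16, 21, 25, 26, 27, 28, 30, 33, 34, 36}; the non-residues are the remaining 18 nonzero classes.

2,5,6,8,13,14,15,17,18,19,20,22,23,24,29,31,32,35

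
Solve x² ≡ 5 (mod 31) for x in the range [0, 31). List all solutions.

Since 31 ≡ 3 (mod 4), a square root of 5 is 5^((31+1)/4) = 5^8 mod 31.
Repeated squaring: 5^2≡25, 5^4≡5, 5^8≡25 (mod 31).
5^8 = 5^(8) ≡ 25 (mod 31).
Check: 25² = 625 ≡ 5 (mod 31). The two roots are 6 and 25.

6, 25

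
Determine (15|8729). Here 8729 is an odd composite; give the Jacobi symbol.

Reciprocity: 15 ≡ 3 and 8729 ≡ 1 (mod 4), so (15/8729) = +(8729/15).
Reduce top mod 15: now compute (14/15).
Pull out 2: since 15 ≡ 7 (mod 8), (2/15) = +1.
Reciprocity: 7 ≡ 3 and 15 ≡ 3 (mod 4), so (7/15) = −(15/7).
Reduce top mod 7: now compute (1/7).
Reached (1/7) = 1. Collecting the sign flips along the way, the symbol is -1.

-1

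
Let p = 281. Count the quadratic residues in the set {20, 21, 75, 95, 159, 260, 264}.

(20/281) = +1 → QR.
(21/281) = -1 → non-residue.
(75/281) = -1 → non-residue.
(95/281) = -1 → non-residue.
(159/281) = -1 → non-residue.
(260/281) = -1 → non-residue.
(264/281) = +1 → QR.
Total quadratic residues among the 7: 2.

2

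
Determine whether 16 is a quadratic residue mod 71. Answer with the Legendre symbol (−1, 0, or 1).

Pull out 2^4: since 71 ≡ 7 (mod 8), (2/71) = +1, so (2/71)^4 = +1.
Reached (1/71) = 1. Collecting the sign flips along the way, the symbol is +1.

1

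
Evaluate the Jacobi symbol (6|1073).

Pull out 2: since 1073 ≡ 1 (mod 8), (2/1073) = +1.
Reciprocity: 3 ≡ 3 and 1073 ≡ 1 (mod 4), so (3/1073) = +(1073/3).
Reduce top mod 3: now compute (2/3).
Pull out 2: since 3 ≡ 3 (mod 8), (2/3) = -1.
Reached (1/3) = 1. Collecting the sign flips along the way, the symbol is -1.

-1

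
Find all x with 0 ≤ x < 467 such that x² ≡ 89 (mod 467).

137, 330

Since 467 ≡ 3 (mod 4), a square root of 89 is 89^((467+1)/4) = 89^117 mod 467.
Repeated squaring: 89^2≡449, 89^4≡324, 89^8≡368, 89^16≡461, 89^32≡36, 89^64≡362 (mod 467).
89^117 = 89^(64+32+16+4+1) ≡ 137 (mod 467).
Check: 137² = 18769 ≡ 89 (mod 467). The two roots are 137 and 330.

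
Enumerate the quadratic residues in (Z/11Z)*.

Square k = 1,…,5 (k and 11−k give the same square):
1²=1, 2²=4, 3²=9, 4²≡5, 5²≡3 (mod 11).
So the quadratic residues mod 11 are {1, 3, 4, 5, 9}.

1 3 4 5 9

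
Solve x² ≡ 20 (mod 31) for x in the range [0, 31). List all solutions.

Since 31 ≡ 3 (mod 4), a square root of 20 is 20^((31+1)/4) = 20^8 mod 31.
Repeated squaring: 20^2≡28, 20^4≡9, 20^8≡19 (mod 31).
20^8 = 20^(8) ≡ 19 (mod 31).
Check: 19² = 361 ≡ 20 (mod 31). The two roots are 12 and 19.

12, 19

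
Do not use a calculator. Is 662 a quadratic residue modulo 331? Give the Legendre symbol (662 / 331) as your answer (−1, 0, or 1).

First reduce: 662 ≡ 0 (mod 331).
Top reduces to 0: gcd > 1, so the symbol is 0.

0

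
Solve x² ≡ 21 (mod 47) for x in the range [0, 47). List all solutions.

16, 31

Since 47 ≡ 3 (mod 4), a square root of 21 is 21^((47+1)/4) = 21^12 mod 47.
Repeated squaring: 21^2≡18, 21^4≡42, 21^8≡25 (mod 47).
21^12 = 21^(8+4) ≡ 16 (mod 47).
Check: 16² = 256 ≡ 21 (mod 47). The two roots are 16 and 31.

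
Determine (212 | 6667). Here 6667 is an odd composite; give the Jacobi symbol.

Pull out 2^2: since 6667 ≡ 3 (mod 8), (2/6667) = -1, so (2/6667)^2 = +1.
Reciprocity: 53 ≡ 1 and 6667 ≡ 3 (mod 4), so (53/6667) = +(6667/53).
Reduce top mod 53: now compute (42/53).
Pull out 2: since 53 ≡ 5 (mod 8), (2/53) = -1.
Reciprocity: 21 ≡ 1 and 53 ≡ 1 (mod 4), so (21/53) = +(53/21).
Reduce top mod 21: now compute (11/21).
Reciprocity: 11 ≡ 3 and 21 ≡ 1 (mod 4), so (11/21) = +(21/11).
Reduce top mod 11: now compute (10/11).
Pull out 2: since 11 ≡ 3 (mod 8), (2/11) = -1.
Reciprocity: 5 ≡ 1 and 11 ≡ 3 (mod 4), so (5/11) = +(11/5).
Reduce top mod 5: now compute (1/5).
Reached (1/5) = 1. Collecting the sign flips along the way, the symbol is +1.

1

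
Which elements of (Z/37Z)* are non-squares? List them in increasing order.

2,5,6,8,13,14,15,17,18,19,20,22,23,24,29,31,32,35

Square k = 1,…,18 (k and 37−k give the same square):
1²=1, 2²=4, 3²=9, 4²=16, 5²=25, 6²=36, 7²≡12, 8²≡27, 9²≡7, 10²≡26, 11²≡10, 12²≡33, 13²≡21, 14²≡11, 15²≡3, 16²≡34, 17²≡30, 18²≡28 (mod 37).
The residues are {1, 3, 4, 7, 9, 10, 11, 12, 16, 21, 25, 26, 27, 28, 30, 33, 34, 36}; the non-residues are the remaining 18 nonzero classes.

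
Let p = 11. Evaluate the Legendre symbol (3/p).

Euler's criterion: (3/11) ≡ 3^5 (mod 11).
3^2 ≡ 9 (mod 11)
3^4 ≡ 4 (mod 11)
3^5 = 3^(4+1) ≡ 1 (mod 11).
Result is 1, so (3/11) = 1.

1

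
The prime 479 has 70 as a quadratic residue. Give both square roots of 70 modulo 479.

178, 301

Since 479 ≡ 3 (mod 4), a square root of 70 is 70^((479+1)/4) = 70^120 mod 479.
Repeated squaring: 70^2≡110, 70^4≡125, 70^8≡297, 70^16≡73, 70^32≡60, 70^64≡247 (mod 479).
70^120 = 70^(64+32+16+8) ≡ 178 (mod 479).
Check: 178² = 31684 ≡ 70 (mod 479). The two roots are 178 and 301.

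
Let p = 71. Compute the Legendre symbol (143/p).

1

First reduce: 143 ≡ 1 (mod 71).
Reached (1/71) = 1. Collecting the sign flips along the way, the symbol is +1.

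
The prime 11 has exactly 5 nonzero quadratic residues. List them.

Square k = 1,…,5 (k and 11−k give the same square):
1²=1, 2²=4, 3²=9, 4²≡5, 5²≡3 (mod 11).
So the quadratic residues mod 11 are {1, 3, 4, 5, 9}.

1,3,4,5,9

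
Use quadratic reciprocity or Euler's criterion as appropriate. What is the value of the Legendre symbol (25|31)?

1

Reciprocity: 25 ≡ 1 and 31 ≡ 3 (mod 4), so (25/31) = +(31/25).
Reduce top mod 25: now compute (6/25).
Pull out 2: since 25 ≡ 1 (mod 8), (2/25) = +1.
Reciprocity: 3 ≡ 3 and 25 ≡ 1 (mod 4), so (3/25) = +(25/3).
Reduce top mod 3: now compute (1/3).
Reached (1/3) = 1. Collecting the sign flips along the way, the symbol is +1.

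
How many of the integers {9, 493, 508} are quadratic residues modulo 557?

(9/557) = +1 → QR.
(493/557) = +1 → QR.
(508/557) = +1 → QR.
Total quadratic residues among the 3: 3.

3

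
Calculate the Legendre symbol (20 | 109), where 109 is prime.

1

Pull out 2^2: since 109 ≡ 5 (mod 8), (2/109) = -1, so (2/109)^2 = +1.
Reciprocity: 5 ≡ 1 and 109 ≡ 1 (mod 4), so (5/109) = +(109/5).
Reduce top mod 5: now compute (4/5).
Pull out 2^2: since 5 ≡ 5 (mod 8), (2/5) = -1, so (2/5)^2 = +1.
Reached (1/5) = 1. Collecting the sign flips along the way, the symbol is +1.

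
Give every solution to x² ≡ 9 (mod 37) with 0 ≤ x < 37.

37 ≡ 1 (mod 4), so we find a root by search.
Trying successive values, 3² = 9 ≡ 9 (mod 37). The other root is 37 − 3 = 34.

3, 34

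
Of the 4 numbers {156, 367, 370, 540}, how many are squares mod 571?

0

(156/571) = -1 → non-residue.
(367/571) = -1 → non-residue.
(370/571) = -1 → non-residue.
(540/571) = -1 → non-residue.
Total quadratic residues among the 4: 0.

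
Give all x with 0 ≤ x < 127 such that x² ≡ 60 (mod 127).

Since 127 ≡ 3 (mod 4), a square root of 60 is 60^((127+1)/4) = 60^32 mod 127.
Repeated squaring: 60^2≡44, 60^4≡31, 60^8≡72, 60^16≡104, 60^32≡21 (mod 127).
60^32 = 60^(32) ≡ 21 (mod 127).
Check: 21² = 441 ≡ 60 (mod 127). The two roots are 21 and 106.

21, 106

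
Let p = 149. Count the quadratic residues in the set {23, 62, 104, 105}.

1

(23/149) = -1 → non-residue.
(62/149) = -1 → non-residue.
(104/149) = +1 → QR.
(105/149) = -1 → non-residue.
Total quadratic residues among the 4: 1.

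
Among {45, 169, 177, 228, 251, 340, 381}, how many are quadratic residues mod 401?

(45/401) = +1 → QR.
(169/401) = +1 → QR.
(177/401) = +1 → QR.
(228/401) = +1 → QR.
(251/401) = -1 → non-residue.
(340/401) = -1 → non-residue.
(381/401) = +1 → QR.
Total quadratic residues among the 7: 5.

5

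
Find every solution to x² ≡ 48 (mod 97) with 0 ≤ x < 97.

40, 57

97 ≡ 1 (mod 4), so we find a root by search.
Trying successive values, 40² = 1600 ≡ 48 (mod 97). The other root is 97 − 40 = 57.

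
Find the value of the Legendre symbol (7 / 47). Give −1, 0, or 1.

Euler's criterion: (7/47) ≡ 7^23 (mod 47).
7^2 ≡ 2 (mod 47)
7^4 ≡ 4 (mod 47)
7^8 ≡ 16 (mod 47)
7^16 ≡ 21 (mod 47)
7^23 = 7^(16+4+2+1) ≡ 1 (mod 47).
Result is 1, so (7/47) = 1.

1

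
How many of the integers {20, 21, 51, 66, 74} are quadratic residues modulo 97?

1

(20/97) = -1 → non-residue.
(21/97) = -1 → non-residue.
(51/97) = -1 → non-residue.
(66/97) = +1 → QR.
(74/97) = -1 → non-residue.
Total quadratic residues among the 5: 1.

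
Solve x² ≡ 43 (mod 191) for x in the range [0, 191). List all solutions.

Since 191 ≡ 3 (mod 4), a square root of 43 is 43^((191+1)/4) = 43^48 mod 191.
Repeated squaring: 43^2≡130, 43^4≡92, 43^8≡60, 43^16≡162, 43^32≡77 (mod 191).
43^48 = 43^(32+16) ≡ 59 (mod 191).
Check: 59² = 3481 ≡ 43 (mod 191). The two roots are 59 and 132.

59, 132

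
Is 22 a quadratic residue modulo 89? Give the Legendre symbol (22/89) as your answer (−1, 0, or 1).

Pull out 2: since 89 ≡ 1 (mod 8), (2/89) = +1.
Reciprocity: 11 ≡ 3 and 89 ≡ 1 (mod 4), so (11/89) = +(89/11).
Reduce top mod 11: now compute (1/11).
Reached (1/11) = 1. Collecting the sign flips along the way, the symbol is +1.

1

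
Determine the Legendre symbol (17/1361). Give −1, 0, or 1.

1

Reciprocity: 17 ≡ 1 and 1361 ≡ 1 (mod 4), so (17/1361) = +(1361/17).
Reduce top mod 17: now compute (1/17).
Reached (1/17) = 1. Collecting the sign flips along the way, the symbol is +1.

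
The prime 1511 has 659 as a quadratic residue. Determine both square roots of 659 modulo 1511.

Since 1511 ≡ 3 (mod 4), a square root of 659 is 659^((1511+1)/4) = 659^378 mod 1511.
Repeated squaring: 659^2≡624, 659^4≡1049, 659^8≡393, 659^16≡327, 659^32≡1159, 659^64≡2, 659^128≡4, 659^256≡16 (mod 1511).
659^378 = 659^(256+64+32+16+8+2) ≡ 1405 (mod 1511).
Check: 1405² = 1974025 ≡ 659 (mod 1511). The two roots are 106 and 1405.

106, 1405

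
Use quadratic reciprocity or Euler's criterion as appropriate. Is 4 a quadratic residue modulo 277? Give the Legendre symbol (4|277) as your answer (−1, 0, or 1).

1

Euler's criterion: (4/277) ≡ 4^138 (mod 277).
4^2 ≡ 16 (mod 277)
4^4 ≡ 256 (mod 277)
4^8 ≡ 164 (mod 277)
4^16 ≡ 27 (mod 277)
4^32 ≡ 175 (mod 277)
4^64 ≡ 155 (mod 277)
4^128 ≡ 203 (mod 277)
4^138 = 4^(128+8+2) ≡ 1 (mod 277).
Result is 1, so (4/277) = 1.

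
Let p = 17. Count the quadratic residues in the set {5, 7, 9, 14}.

(5/17) = -1 → non-residue.
(7/17) = -1 → non-residue.
(9/17) = +1 → QR.
(14/17) = -1 → non-residue.
Total quadratic residues among the 4: 1.

1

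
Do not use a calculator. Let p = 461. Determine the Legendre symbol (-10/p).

First reduce: -10 ≡ 451 (mod 461).
Reciprocity: 451 ≡ 3 and 461 ≡ 1 (mod 4), so (451/461) = +(461/451).
Reduce top mod 451: now compute (10/451).
Pull out 2: since 451 ≡ 3 (mod 8), (2/451) = -1.
Reciprocity: 5 ≡ 1 and 451 ≡ 3 (mod 4), so (5/451) = +(451/5).
Reduce top mod 5: now compute (1/5).
Reached (1/5) = 1. Collecting the sign flips along the way, the symbol is -1.

-1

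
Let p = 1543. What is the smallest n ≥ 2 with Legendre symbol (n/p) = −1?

(2/1543) = +1, so 2 is a residue.
(3/1543) = −1, so 3 is the smallest positive non-residue mod 1543.

3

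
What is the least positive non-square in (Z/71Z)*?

(2/71) = +1, so 2 is a residue.
(3/71) = +1, so 3 is a residue.
(4/71) = +1, so 4 is a residue.
(5/71) = +1, so 5 is a residue.
(6/71) = +1, so 6 is a residue.
(7/71) = −1, so 7 is the smallest positive non-residue mod 71.

7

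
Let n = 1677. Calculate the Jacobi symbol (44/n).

Pull out 2^2: since 1677 ≡ 5 (mod 8), (2/1677) = -1, so (2/1677)^2 = +1.
Reciprocity: 11 ≡ 3 and 1677 ≡ 1 (mod 4), so (11/1677) = +(1677/11).
Reduce top mod 11: now compute (5/11).
Reciprocity: 5 ≡ 1 and 11 ≡ 3 (mod 4), so (5/11) = +(11/5).
Reduce top mod 5: now compute (1/5).
Reached (1/5) = 1. Collecting the sign flips along the way, the symbol is +1.

1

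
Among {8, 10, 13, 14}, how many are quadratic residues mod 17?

(8/17) = +1 → QR.
(10/17) = -1 → non-residue.
(13/17) = +1 → QR.
(14/17) = -1 → non-residue.
Total quadratic residues among the 4: 2.

2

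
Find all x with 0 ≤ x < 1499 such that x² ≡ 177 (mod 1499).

Since 1499 ≡ 3 (mod 4), a square root of 177 is 177^((1499+1)/4) = 177^375 mod 1499.
Repeated squaring: 177^2≡1349, 177^4≡15, 177^8≡225, 177^16≡1158, 177^32≡858, 177^64≡155, 177^128≡41, 177^256≡182 (mod 1499).
177^375 = 177^(256+64+32+16+4+2+1) ≡ 1159 (mod 1499).
Check: 1159² = 1343281 ≡ 177 (mod 1499). The two roots are 340 and 1159.

340, 1159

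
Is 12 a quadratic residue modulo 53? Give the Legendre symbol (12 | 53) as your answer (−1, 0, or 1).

Pull out 2^2: since 53 ≡ 5 (mod 8), (2/53) = -1, so (2/53)^2 = +1.
Reciprocity: 3 ≡ 3 and 53 ≡ 1 (mod 4), so (3/53) = +(53/3).
Reduce top mod 3: now compute (2/3).
Pull out 2: since 3 ≡ 3 (mod 8), (2/3) = -1.
Reached (1/3) = 1. Collecting the sign flips along the way, the symbol is -1.

-1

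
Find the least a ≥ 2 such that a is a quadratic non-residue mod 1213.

(2/1213) = −1, so 2 is the smallest positive non-residue mod 1213.

2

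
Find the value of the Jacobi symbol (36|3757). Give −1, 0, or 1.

Pull out 2^2: since 3757 ≡ 5 (mod 8), (2/3757) = -1, so (2/3757)^2 = +1.
Reciprocity: 9 ≡ 1 and 3757 ≡ 1 (mod 4), so (9/3757) = +(3757/9).
Reduce top mod 9: now compute (4/9).
Pull out 2^2: since 9 ≡ 1 (mod 8), (2/9) = +1, so (2/9)^2 = +1.
Reached (1/9) = 1. Collecting the sign flips along the way, the symbol is +1.

1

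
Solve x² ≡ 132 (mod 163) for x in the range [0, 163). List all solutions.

28, 135

Since 163 ≡ 3 (mod 4), a square root of 132 is 132^((163+1)/4) = 132^41 mod 163.
Repeated squaring: 132^2≡146, 132^4≡126, 132^8≡65, 132^16≡150, 132^32≡6 (mod 163).
132^41 = 132^(32+8+1) ≡ 135 (mod 163).
Check: 135² = 18225 ≡ 132 (mod 163). The two roots are 28 and 135.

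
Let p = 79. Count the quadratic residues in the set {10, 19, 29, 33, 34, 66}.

(10/79) = +1 → QR.
(19/79) = +1 → QR.
(29/79) = -1 → non-residue.
(33/79) = -1 → non-residue.
(34/79) = -1 → non-residue.
(66/79) = -1 → non-residue.
Total quadratic residues among the 6: 2.

2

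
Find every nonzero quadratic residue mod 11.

1, 3, 4, 5, 9

Square k = 1,…,5 (k and 11−k give the same square):
1²=1, 2²=4, 3²=9, 4²≡5, 5²≡3 (mod 11).
So the quadratic residues mod 11 are {1, 3, 4, 5, 9}.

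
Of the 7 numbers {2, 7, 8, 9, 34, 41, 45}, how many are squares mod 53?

2

(2/53) = -1 → non-residue.
(7/53) = +1 → QR.
(8/53) = -1 → non-residue.
(9/53) = +1 → QR.
(34/53) = -1 → non-residue.
(41/53) = -1 → non-residue.
(45/53) = -1 → non-residue.
Total quadratic residues among the 7: 2.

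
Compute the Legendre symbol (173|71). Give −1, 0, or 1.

-1

First reduce: 173 ≡ 31 (mod 71).
Reciprocity: 31 ≡ 3 and 71 ≡ 3 (mod 4), so (31/71) = −(71/31).
Reduce top mod 31: now compute (9/31).
Reciprocity: 9 ≡ 1 and 31 ≡ 3 (mod 4), so (9/31) = +(31/9).
Reduce top mod 9: now compute (4/9).
Pull out 2^2: since 9 ≡ 1 (mod 8), (2/9) = +1, so (2/9)^2 = +1.
Reached (1/9) = 1. Collecting the sign flips along the way, the symbol is -1.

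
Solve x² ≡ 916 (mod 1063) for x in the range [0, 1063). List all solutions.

Since 1063 ≡ 3 (mod 4), a square root of 916 is 916^((1063+1)/4) = 916^266 mod 1063.
Repeated squaring: 916^2≡349, 916^4≡619, 916^8≡481, 916^16≡690, 916^32≡939, 916^64≡494, 916^128≡609, 916^256≡957 (mod 1063).
916^266 = 916^(256+8+2) ≡ 506 (mod 1063).
Check: 506² = 256036 ≡ 916 (mod 1063). The two roots are 506 and 557.

506, 557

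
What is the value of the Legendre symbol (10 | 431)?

Euler's criterion: (10/431) ≡ 10^215 (mod 431).
10^2 ≡ 100 (mod 431)
10^4 ≡ 87 (mod 431)
10^8 ≡ 242 (mod 431)
10^16 ≡ 379 (mod 431)
10^32 ≡ 118 (mod 431)
10^64 ≡ 132 (mod 431)
10^128 ≡ 184 (mod 431)
10^215 = 10^(128+64+16+4+2+1) ≡ 1 (mod 431).
Result is 1, so (10/431) = 1.

1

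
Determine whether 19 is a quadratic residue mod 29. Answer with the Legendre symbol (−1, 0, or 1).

Euler's criterion: (19/29) ≡ 19^14 (mod 29).
19^2 ≡ 13 (mod 29)
19^4 ≡ 24 (mod 29)
19^8 ≡ 25 (mod 29)
19^14 = 19^(8+4+2) ≡ 28 (mod 29).
Result is 28 ≡ −1, so (19/29) = −1.

-1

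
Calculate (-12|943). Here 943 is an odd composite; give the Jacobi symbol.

1

First reduce: -12 ≡ 931 (mod 943).
Reciprocity: 931 ≡ 3 and 943 ≡ 3 (mod 4), so (931/943) = −(943/931).
Reduce top mod 931: now compute (12/931).
Pull out 2^2: since 931 ≡ 3 (mod 8), (2/931) = -1, so (2/931)^2 = +1.
Reciprocity: 3 ≡ 3 and 931 ≡ 3 (mod 4), so (3/931) = −(931/3).
Reduce top mod 3: now compute (1/3).
Reached (1/3) = 1. Collecting the sign flips along the way, the symbol is +1.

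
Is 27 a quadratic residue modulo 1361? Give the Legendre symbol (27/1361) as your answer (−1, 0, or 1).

-1

Reciprocity: 27 ≡ 3 and 1361 ≡ 1 (mod 4), so (27/1361) = +(1361/27).
Reduce top mod 27: now compute (11/27).
Reciprocity: 11 ≡ 3 and 27 ≡ 3 (mod 4), so (11/27) = −(27/11).
Reduce top mod 11: now compute (5/11).
Reciprocity: 5 ≡ 1 and 11 ≡ 3 (mod 4), so (5/11) = +(11/5).
Reduce top mod 5: now compute (1/5).
Reached (1/5) = 1. Collecting the sign flips along the way, the symbol is -1.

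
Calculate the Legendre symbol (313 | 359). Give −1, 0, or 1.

-1

Euler's criterion: (313/359) ≡ 313^179 (mod 359).
313^2 ≡ 321 (mod 359)
313^4 ≡ 8 (mod 359)
313^8 ≡ 64 (mod 359)
313^16 ≡ 147 (mod 359)
313^32 ≡ 69 (mod 359)
313^64 ≡ 94 (mod 359)
313^128 ≡ 220 (mod 359)
313^179 = 313^(128+32+16+2+1) ≡ 358 (mod 359).
Result is 358 ≡ −1, so (313/359) = −1.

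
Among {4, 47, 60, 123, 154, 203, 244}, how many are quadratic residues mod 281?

(4/281) = +1 → QR.
(47/281) = -1 → non-residue.
(60/281) = -1 → non-residue.
(123/281) = +1 → QR.
(154/281) = -1 → non-residue.
(203/281) = +1 → QR.
(244/281) = -1 → non-residue.
Total quadratic residues among the 7: 3.

3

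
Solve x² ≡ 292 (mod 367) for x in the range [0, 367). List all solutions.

Since 367 ≡ 3 (mod 4), a square root of 292 is 292^((367+1)/4) = 292^92 mod 367.
Repeated squaring: 292^2≡120, 292^4≡87, 292^8≡229, 292^16≡327, 292^32≡132, 292^64≡175 (mod 367).
292^92 = 292^(64+16+8+4) ≡ 101 (mod 367).
Check: 101² = 10201 ≡ 292 (mod 367). The two roots are 101 and 266.

101, 266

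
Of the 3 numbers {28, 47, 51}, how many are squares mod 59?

(28/59) = +1 → QR.
(47/59) = -1 → non-residue.
(51/59) = +1 → QR.
Total quadratic residues among the 3: 2.

2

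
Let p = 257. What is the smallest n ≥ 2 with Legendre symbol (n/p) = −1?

3

(2/257) = +1, so 2 is a residue.
(3/257) = −1, so 3 is the smallest positive non-residue mod 257.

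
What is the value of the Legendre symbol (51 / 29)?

1

First reduce: 51 ≡ 22 (mod 29).
Pull out 2: since 29 ≡ 5 (mod 8), (2/29) = -1.
Reciprocity: 11 ≡ 3 and 29 ≡ 1 (mod 4), so (11/29) = +(29/11).
Reduce top mod 11: now compute (7/11).
Reciprocity: 7 ≡ 3 and 11 ≡ 3 (mod 4), so (7/11) = −(11/7).
Reduce top mod 7: now compute (4/7).
Pull out 2^2: since 7 ≡ 7 (mod 8), (2/7) = +1, so (2/7)^2 = +1.
Reached (1/7) = 1. Collecting the sign flips along the way, the symbol is +1.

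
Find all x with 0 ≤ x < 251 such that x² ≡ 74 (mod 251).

Since 251 ≡ 3 (mod 4), a square root of 74 is 74^((251+1)/4) = 74^63 mod 251.
Repeated squaring: 74^2≡205, 74^4≡108, 74^8≡118, 74^16≡119, 74^32≡105 (mod 251).
74^63 = 74^(32+16+8+4+2+1) ≡ 227 (mod 251).
Check: 227² = 51529 ≡ 74 (mod 251). The two roots are 24 and 227.

24, 227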